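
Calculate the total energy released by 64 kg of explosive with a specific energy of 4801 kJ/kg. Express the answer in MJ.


307.264 MJ

Energy = mass * specific_energy / 1000
= 64 * 4801 / 1000
= 307264 / 1000
= 307.264 MJ


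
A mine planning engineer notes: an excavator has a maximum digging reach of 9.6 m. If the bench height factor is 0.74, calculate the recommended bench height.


Bench height = reach * factor
= 9.6 * 0.74
= 7.104 m

7.104 m


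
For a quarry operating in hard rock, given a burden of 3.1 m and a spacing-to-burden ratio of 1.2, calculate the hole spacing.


3.72 m

Spacing = burden * ratio
= 3.1 * 1.2
= 3.72 m


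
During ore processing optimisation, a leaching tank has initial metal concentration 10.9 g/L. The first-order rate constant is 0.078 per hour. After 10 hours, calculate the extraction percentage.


54.1594%

Compute the exponent:
-k * t = -0.078 * 10 = -0.78
Remaining concentration:
C = 10.9 * exp(-0.78)
= 10.9 * 0.4584060113
= 4.996625523 g/L
Extracted = 10.9 - 4.996625523 = 5.903374477 g/L
Extraction % = 5.903374477 / 10.9 * 100
= 54.1594%


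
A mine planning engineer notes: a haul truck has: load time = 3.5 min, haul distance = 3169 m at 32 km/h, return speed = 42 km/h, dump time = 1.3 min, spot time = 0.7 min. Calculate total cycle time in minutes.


Convert haul speed to m/min: 32 * 1000/60 = 533.3333333 m/min
Haul time = 3169 / 533.3333333 = 5.941875 min
Convert return speed to m/min: 42 * 1000/60 = 700 m/min
Return time = 3169 / 700 = 4.527142857 min
Total cycle time:
= 3.5 + 5.941875 + 1.3 + 4.527142857 + 0.7
= 15.969 min

15.969 min


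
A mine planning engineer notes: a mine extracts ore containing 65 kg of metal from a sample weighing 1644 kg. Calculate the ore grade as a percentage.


3.9538%

Ore grade = (metal mass / ore mass) * 100
= (65 / 1644) * 100
= 0.0395377129 * 100
= 3.9538%


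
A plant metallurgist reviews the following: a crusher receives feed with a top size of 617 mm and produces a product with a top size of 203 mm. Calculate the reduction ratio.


Reduction ratio = feed size / product size
= 617 / 203
= 3.0394

3.0394


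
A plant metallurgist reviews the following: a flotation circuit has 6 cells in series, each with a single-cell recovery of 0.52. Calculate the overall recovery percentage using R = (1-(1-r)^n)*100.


Complement of single-cell recovery:
1 - r = 1 - 0.52 = 0.48
Raise to power n:
(1 - r)^6 = 0.48^6 = 0.01223059046
Overall recovery:
R = (1 - 0.01223059046) * 100
= 98.7769%

98.7769%


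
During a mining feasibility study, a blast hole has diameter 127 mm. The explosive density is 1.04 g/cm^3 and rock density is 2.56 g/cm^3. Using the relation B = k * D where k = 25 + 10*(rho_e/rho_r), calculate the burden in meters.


3.6909 m

First, compute k:
rho_e / rho_r = 1.04 / 2.56 = 0.40625
k = 25 + 10 * 0.40625 = 29.0625
Then, compute burden:
B = k * D / 1000 = 29.0625 * 127 / 1000
= 3690.9375 / 1000
= 3.6909 m


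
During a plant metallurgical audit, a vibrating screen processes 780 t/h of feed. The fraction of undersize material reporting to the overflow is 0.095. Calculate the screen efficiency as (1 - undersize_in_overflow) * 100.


Screen efficiency = (1 - fraction of undersize in overflow) * 100
= (1 - 0.095) * 100
= 0.905 * 100
= 90.5%

90.5%


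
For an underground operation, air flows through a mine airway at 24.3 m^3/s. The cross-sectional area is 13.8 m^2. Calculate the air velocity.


Velocity = flow rate / cross-sectional area
= 24.3 / 13.8
= 1.7609 m/s

1.7609 m/s


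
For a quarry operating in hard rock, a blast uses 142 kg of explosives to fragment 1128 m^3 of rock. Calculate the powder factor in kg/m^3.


Powder factor = explosive mass / rock volume
= 142 / 1128
= 0.1259 kg/m^3

0.1259 kg/m^3


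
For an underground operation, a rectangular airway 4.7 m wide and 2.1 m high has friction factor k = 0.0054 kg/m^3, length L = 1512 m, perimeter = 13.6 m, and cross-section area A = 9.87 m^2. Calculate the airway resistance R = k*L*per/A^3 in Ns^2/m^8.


Compute the numerator:
k * L * per = 0.0054 * 1512 * 13.6
= 111.04128
Compute the denominator:
A^3 = 9.87^3 = 961.504803
Resistance:
R = 111.04128 / 961.504803
= 0.1155 Ns^2/m^8

0.1155 Ns^2/m^8


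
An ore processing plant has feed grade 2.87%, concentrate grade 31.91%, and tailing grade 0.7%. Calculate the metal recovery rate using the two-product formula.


77.3056%

Using the two-product formula:
R = 100 * c * (f - t) / (f * (c - t))
Numerator = 100 * 31.91 * (2.87 - 0.7)
= 100 * 31.91 * 2.17
= 6924.47
Denominator = 2.87 * (31.91 - 0.7)
= 2.87 * 31.21
= 89.5727
R = 6924.47 / 89.5727
= 77.3056%


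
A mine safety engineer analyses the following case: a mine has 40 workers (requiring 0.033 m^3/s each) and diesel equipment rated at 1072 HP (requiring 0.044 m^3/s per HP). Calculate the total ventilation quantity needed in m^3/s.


Airflow for workers:
Q_people = 40 * 0.033 = 1.32 m^3/s
Airflow for diesel equipment:
Q_diesel = 1072 * 0.044 = 47.168 m^3/s
Total ventilation:
Q_total = 1.32 + 47.168
= 48.488 m^3/s

48.488 m^3/s


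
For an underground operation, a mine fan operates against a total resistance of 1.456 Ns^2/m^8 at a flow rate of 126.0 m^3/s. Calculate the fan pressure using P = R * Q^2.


23115.456 Pa

Compute Q^2:
Q^2 = 126.0^2 = 15876.0
Compute pressure:
P = R * Q^2 = 1.456 * 15876.0
= 23115.456 Pa


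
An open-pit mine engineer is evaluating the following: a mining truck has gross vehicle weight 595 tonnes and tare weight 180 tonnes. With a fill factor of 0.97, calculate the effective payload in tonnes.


Maximum payload = gross - tare
= 595 - 180 = 415 tonnes
Effective payload = max payload * fill factor
= 415 * 0.97
= 402.55 tonnes

402.55 tonnes


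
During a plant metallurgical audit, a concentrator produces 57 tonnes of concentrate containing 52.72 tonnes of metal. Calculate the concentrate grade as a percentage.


Grade = (metal in concentrate / concentrate mass) * 100
= (52.72 / 57) * 100
= 0.9249122807 * 100
= 92.4912%

92.4912%


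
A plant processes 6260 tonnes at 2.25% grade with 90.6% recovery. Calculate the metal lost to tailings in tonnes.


Total metal in feed:
= 6260 * 2.25 / 100 = 140.85 tonnes
Metal recovered:
= 140.85 * 90.6 / 100 = 127.6101 tonnes
Metal lost to tailings:
= 140.85 - 127.6101
= 13.2399 tonnes

13.2399 tonnes


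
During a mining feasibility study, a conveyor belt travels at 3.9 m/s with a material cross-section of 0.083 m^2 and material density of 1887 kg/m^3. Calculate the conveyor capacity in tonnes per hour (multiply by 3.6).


Volumetric flow = speed * area
= 3.9 * 0.083 = 0.3237 m^3/s
Mass flow = volumetric * density
= 0.3237 * 1887 = 610.8219 kg/s
Convert to t/h: multiply by 3.6
Capacity = 610.8219 * 3.6
= 2198.9588 t/h

2198.9588 t/h


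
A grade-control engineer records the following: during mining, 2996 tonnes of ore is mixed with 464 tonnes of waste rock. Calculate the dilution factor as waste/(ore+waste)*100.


13.4104%

Total material = ore + waste
= 2996 + 464 = 3460 tonnes
Dilution = waste / total * 100
= 464 / 3460 * 100
= 0.1341040462 * 100
= 13.4104%


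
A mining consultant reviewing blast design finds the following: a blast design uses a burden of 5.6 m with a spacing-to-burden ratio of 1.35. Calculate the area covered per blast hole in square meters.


42.336 m^2

First, find the spacing:
Spacing = burden * ratio = 5.6 * 1.35
= 7.56 m
Then, calculate the area:
Area = burden * spacing = 5.6 * 7.56
= 42.336 m^2


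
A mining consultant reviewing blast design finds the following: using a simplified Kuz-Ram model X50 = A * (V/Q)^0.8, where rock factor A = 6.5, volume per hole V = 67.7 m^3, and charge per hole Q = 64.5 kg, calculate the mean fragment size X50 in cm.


6.7567 cm

Compute V/Q:
V/Q = 67.7 / 64.5 = 1.049612403
Raise to the power 0.8:
(V/Q)^0.8 = 1.049612403^0.8 = 1.039496816
Multiply by A:
X50 = 6.5 * 1.039496816
= 6.7567 cm


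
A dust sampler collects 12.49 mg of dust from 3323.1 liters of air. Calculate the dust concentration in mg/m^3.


Convert liters to m^3: 1 m^3 = 1000 L
Concentration = mass / volume * 1000
= 12.49 / 3323.1 * 1000
= 0.003758538714 * 1000
= 3.7585 mg/m^3

3.7585 mg/m^3


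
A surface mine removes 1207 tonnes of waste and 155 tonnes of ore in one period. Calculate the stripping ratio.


Stripping ratio = waste tonnage / ore tonnage
= 1207 / 155
= 7.7871

7.7871


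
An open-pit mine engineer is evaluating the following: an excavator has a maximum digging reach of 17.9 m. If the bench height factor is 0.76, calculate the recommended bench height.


Bench height = reach * factor
= 17.9 * 0.76
= 13.604 m

13.604 m


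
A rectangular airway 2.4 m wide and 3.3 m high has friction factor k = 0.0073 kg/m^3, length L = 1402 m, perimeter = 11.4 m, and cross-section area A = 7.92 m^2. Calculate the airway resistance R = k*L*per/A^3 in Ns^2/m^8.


0.2349 Ns^2/m^8

Compute the numerator:
k * L * per = 0.0073 * 1402 * 11.4
= 116.67444
Compute the denominator:
A^3 = 7.92^3 = 496.793088
Resistance:
R = 116.67444 / 496.793088
= 0.2349 Ns^2/m^8


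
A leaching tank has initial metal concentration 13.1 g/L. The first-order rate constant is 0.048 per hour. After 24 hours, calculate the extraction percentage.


68.3996%

Compute the exponent:
-k * t = -0.048 * 24 = -1.152
Remaining concentration:
C = 13.1 * exp(-1.152)
= 13.1 * 0.3160041287
= 4.139654086 g/L
Extracted = 13.1 - 4.139654086 = 8.960345914 g/L
Extraction % = 8.960345914 / 13.1 * 100
= 68.3996%


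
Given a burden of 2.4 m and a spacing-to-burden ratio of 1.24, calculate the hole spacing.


Spacing = burden * ratio
= 2.4 * 1.24
= 2.976 m

2.976 m


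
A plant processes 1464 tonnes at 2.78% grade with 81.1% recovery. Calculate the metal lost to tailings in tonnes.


Total metal in feed:
= 1464 * 2.78 / 100 = 40.6992 tonnes
Metal recovered:
= 40.6992 * 81.1 / 100 = 33.0070512 tonnes
Metal lost to tailings:
= 40.6992 - 33.0070512
= 7.6921 tonnes

7.6921 tonnes


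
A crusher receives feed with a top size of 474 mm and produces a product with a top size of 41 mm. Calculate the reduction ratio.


Reduction ratio = feed size / product size
= 474 / 41
= 11.561

11.561


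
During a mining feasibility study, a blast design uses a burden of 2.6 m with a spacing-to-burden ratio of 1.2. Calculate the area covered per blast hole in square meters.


8.112 m^2

First, find the spacing:
Spacing = burden * ratio = 2.6 * 1.2
= 3.12 m
Then, calculate the area:
Area = burden * spacing = 2.6 * 3.12
= 8.112 m^2


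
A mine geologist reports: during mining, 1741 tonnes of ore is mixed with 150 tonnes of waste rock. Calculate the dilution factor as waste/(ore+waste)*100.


Total material = ore + waste
= 1741 + 150 = 1891 tonnes
Dilution = waste / total * 100
= 150 / 1891 * 100
= 0.07932310947 * 100
= 7.9323%

7.9323%


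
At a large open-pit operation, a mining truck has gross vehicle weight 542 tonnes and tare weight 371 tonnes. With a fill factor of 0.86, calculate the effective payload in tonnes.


147.06 tonnes

Maximum payload = gross - tare
= 542 - 371 = 171 tonnes
Effective payload = max payload * fill factor
= 171 * 0.86
= 147.06 tonnes


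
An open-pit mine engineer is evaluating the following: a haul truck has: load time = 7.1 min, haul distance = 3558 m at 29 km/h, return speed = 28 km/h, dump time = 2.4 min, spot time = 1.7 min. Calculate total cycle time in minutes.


Convert haul speed to m/min: 29 * 1000/60 = 483.3333333 m/min
Haul time = 3558 / 483.3333333 = 7.36137931 min
Convert return speed to m/min: 28 * 1000/60 = 466.6666667 m/min
Return time = 3558 / 466.6666667 = 7.624285714 min
Total cycle time:
= 7.1 + 7.36137931 + 2.4 + 7.624285714 + 1.7
= 26.1857 min

26.1857 min


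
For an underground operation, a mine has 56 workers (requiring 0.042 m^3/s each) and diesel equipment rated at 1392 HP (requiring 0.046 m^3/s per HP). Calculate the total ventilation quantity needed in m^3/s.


Airflow for workers:
Q_people = 56 * 0.042 = 2.352 m^3/s
Airflow for diesel equipment:
Q_diesel = 1392 * 0.046 = 64.032 m^3/s
Total ventilation:
Q_total = 2.352 + 64.032
= 66.384 m^3/s

66.384 m^3/s


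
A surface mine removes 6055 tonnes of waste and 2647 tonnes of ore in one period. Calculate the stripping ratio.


2.2875

Stripping ratio = waste tonnage / ore tonnage
= 6055 / 2647
= 2.2875


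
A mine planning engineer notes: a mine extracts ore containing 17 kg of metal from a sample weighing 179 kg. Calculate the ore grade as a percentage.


Ore grade = (metal mass / ore mass) * 100
= (17 / 179) * 100
= 0.09497206704 * 100
= 9.4972%

9.4972%


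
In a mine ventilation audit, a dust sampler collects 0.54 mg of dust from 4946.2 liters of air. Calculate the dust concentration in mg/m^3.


Convert liters to m^3: 1 m^3 = 1000 L
Concentration = mass / volume * 1000
= 0.54 / 4946.2 * 1000
= 0.00010917472 * 1000
= 0.1092 mg/m^3

0.1092 mg/m^3


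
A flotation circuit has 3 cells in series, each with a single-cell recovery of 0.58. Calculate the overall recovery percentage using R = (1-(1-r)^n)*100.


92.5912%

Complement of single-cell recovery:
1 - r = 1 - 0.58 = 0.42
Raise to power n:
(1 - r)^3 = 0.42^3 = 0.074088
Overall recovery:
R = (1 - 0.074088) * 100
= 92.5912%


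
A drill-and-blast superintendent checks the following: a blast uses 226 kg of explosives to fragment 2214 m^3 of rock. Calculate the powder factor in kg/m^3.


Powder factor = explosive mass / rock volume
= 226 / 2214
= 0.1021 kg/m^3

0.1021 kg/m^3


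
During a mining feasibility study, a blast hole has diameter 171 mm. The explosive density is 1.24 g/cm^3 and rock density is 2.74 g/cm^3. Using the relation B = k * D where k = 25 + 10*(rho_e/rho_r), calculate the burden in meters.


5.0489 m

First, compute k:
rho_e / rho_r = 1.24 / 2.74 = 0.4525547445
k = 25 + 10 * 0.4525547445 = 29.52554745
Then, compute burden:
B = k * D / 1000 = 29.52554745 * 171 / 1000
= 5048.868613 / 1000
= 5.0489 m


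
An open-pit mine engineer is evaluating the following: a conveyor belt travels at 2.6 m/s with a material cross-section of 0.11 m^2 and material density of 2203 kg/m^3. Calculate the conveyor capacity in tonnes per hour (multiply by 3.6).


Volumetric flow = speed * area
= 2.6 * 0.11 = 0.286 m^3/s
Mass flow = volumetric * density
= 0.286 * 2203 = 630.058 kg/s
Convert to t/h: multiply by 3.6
Capacity = 630.058 * 3.6
= 2268.2088 t/h

2268.2088 t/h


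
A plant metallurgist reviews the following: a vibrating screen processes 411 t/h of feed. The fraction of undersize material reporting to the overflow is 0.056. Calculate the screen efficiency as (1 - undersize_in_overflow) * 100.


Screen efficiency = (1 - fraction of undersize in overflow) * 100
= (1 - 0.056) * 100
= 0.944 * 100
= 94.4%

94.4%


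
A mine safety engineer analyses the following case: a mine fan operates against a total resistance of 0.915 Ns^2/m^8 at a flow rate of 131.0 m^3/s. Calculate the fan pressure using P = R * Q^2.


Compute Q^2:
Q^2 = 131.0^2 = 17161.0
Compute pressure:
P = R * Q^2 = 0.915 * 17161.0
= 15702.315 Pa

15702.315 Pa


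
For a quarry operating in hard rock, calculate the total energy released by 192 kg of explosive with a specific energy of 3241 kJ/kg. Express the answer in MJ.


Energy = mass * specific_energy / 1000
= 192 * 3241 / 1000
= 622272 / 1000
= 622.272 MJ

622.272 MJ


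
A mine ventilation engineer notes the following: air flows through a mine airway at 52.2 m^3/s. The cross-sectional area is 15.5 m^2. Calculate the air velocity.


Velocity = flow rate / cross-sectional area
= 52.2 / 15.5
= 3.3677 m/s

3.3677 m/s


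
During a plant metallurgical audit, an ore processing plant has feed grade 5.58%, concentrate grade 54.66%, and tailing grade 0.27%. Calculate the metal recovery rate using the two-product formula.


95.6337%

Using the two-product formula:
R = 100 * c * (f - t) / (f * (c - t))
Numerator = 100 * 54.66 * (5.58 - 0.27)
= 100 * 54.66 * 5.31
= 29024.46
Denominator = 5.58 * (54.66 - 0.27)
= 5.58 * 54.39
= 303.4962
R = 29024.46 / 303.4962
= 95.6337%


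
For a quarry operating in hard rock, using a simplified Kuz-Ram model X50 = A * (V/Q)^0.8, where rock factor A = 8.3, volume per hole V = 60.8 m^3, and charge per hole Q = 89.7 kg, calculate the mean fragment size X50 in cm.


6.0809 cm

Compute V/Q:
V/Q = 60.8 / 89.7 = 0.6778149387
Raise to the power 0.8:
(V/Q)^0.8 = 0.6778149387^0.8 = 0.7326371031
Multiply by A:
X50 = 8.3 * 0.7326371031
= 6.0809 cm


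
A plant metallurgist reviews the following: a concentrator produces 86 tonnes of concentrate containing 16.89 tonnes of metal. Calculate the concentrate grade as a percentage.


19.6395%

Grade = (metal in concentrate / concentrate mass) * 100
= (16.89 / 86) * 100
= 0.1963953488 * 100
= 19.6395%


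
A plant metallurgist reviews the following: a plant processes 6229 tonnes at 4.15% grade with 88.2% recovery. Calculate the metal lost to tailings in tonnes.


Total metal in feed:
= 6229 * 4.15 / 100 = 258.5035 tonnes
Metal recovered:
= 258.5035 * 88.2 / 100 = 228.000087 tonnes
Metal lost to tailings:
= 258.5035 - 228.000087
= 30.5034 tonnes

30.5034 tonnes


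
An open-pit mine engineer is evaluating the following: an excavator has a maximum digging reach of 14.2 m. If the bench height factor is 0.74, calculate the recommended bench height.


Bench height = reach * factor
= 14.2 * 0.74
= 10.508 m

10.508 m


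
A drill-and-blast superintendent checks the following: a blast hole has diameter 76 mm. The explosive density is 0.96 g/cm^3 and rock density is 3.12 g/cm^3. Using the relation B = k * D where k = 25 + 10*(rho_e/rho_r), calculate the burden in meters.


First, compute k:
rho_e / rho_r = 0.96 / 3.12 = 0.3076923077
k = 25 + 10 * 0.3076923077 = 28.07692308
Then, compute burden:
B = k * D / 1000 = 28.07692308 * 76 / 1000
= 2133.846154 / 1000
= 2.1338 m

2.1338 m


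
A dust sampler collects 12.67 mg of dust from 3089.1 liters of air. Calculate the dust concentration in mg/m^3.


Convert liters to m^3: 1 m^3 = 1000 L
Concentration = mass / volume * 1000
= 12.67 / 3089.1 * 1000
= 0.004101518242 * 1000
= 4.1015 mg/m^3

4.1015 mg/m^3


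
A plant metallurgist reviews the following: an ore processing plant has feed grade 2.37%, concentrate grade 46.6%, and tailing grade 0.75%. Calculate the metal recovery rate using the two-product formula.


69.4726%

Using the two-product formula:
R = 100 * c * (f - t) / (f * (c - t))
Numerator = 100 * 46.6 * (2.37 - 0.75)
= 100 * 46.6 * 1.62
= 7549.2
Denominator = 2.37 * (46.6 - 0.75)
= 2.37 * 45.85
= 108.6645
R = 7549.2 / 108.6645
= 69.4726%


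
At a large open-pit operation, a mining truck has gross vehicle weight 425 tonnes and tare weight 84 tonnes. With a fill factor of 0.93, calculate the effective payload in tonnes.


317.13 tonnes

Maximum payload = gross - tare
= 425 - 84 = 341 tonnes
Effective payload = max payload * fill factor
= 341 * 0.93
= 317.13 tonnes


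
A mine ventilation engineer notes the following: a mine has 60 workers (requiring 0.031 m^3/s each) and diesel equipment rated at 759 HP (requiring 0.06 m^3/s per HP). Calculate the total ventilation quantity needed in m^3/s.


Airflow for workers:
Q_people = 60 * 0.031 = 1.86 m^3/s
Airflow for diesel equipment:
Q_diesel = 759 * 0.06 = 45.54 m^3/s
Total ventilation:
Q_total = 1.86 + 45.54
= 47.4 m^3/s

47.4 m^3/s


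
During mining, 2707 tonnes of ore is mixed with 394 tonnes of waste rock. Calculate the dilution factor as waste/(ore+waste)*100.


Total material = ore + waste
= 2707 + 394 = 3101 tonnes
Dilution = waste / total * 100
= 394 / 3101 * 100
= 0.1270557885 * 100
= 12.7056%

12.7056%


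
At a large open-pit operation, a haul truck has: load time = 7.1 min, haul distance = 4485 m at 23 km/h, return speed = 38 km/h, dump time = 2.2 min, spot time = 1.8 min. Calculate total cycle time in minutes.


Convert haul speed to m/min: 23 * 1000/60 = 383.3333333 m/min
Haul time = 4485 / 383.3333333 = 11.7 min
Convert return speed to m/min: 38 * 1000/60 = 633.3333333 m/min
Return time = 4485 / 633.3333333 = 7.081578947 min
Total cycle time:
= 7.1 + 11.7 + 2.2 + 7.081578947 + 1.8
= 29.8816 min

29.8816 min


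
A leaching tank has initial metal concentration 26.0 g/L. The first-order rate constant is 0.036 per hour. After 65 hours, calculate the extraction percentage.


Compute the exponent:
-k * t = -0.036 * 65 = -2.34
Remaining concentration:
C = 26.0 * exp(-2.34)
= 26.0 * 0.09632763823
= 2.504518594 g/L
Extracted = 26.0 - 2.504518594 = 23.49548141 g/L
Extraction % = 23.49548141 / 26.0 * 100
= 90.3672%

90.3672%


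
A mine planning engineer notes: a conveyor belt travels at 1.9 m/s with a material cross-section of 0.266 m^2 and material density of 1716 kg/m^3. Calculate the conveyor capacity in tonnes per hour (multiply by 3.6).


3122.159 t/h

Volumetric flow = speed * area
= 1.9 * 0.266 = 0.5054 m^3/s
Mass flow = volumetric * density
= 0.5054 * 1716 = 867.2664 kg/s
Convert to t/h: multiply by 3.6
Capacity = 867.2664 * 3.6
= 3122.159 t/h


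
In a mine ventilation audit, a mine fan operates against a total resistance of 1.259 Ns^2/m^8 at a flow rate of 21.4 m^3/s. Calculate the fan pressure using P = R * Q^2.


Compute Q^2:
Q^2 = 21.4^2 = 457.96
Compute pressure:
P = R * Q^2 = 1.259 * 457.96
= 576.5716 Pa

576.5716 Pa


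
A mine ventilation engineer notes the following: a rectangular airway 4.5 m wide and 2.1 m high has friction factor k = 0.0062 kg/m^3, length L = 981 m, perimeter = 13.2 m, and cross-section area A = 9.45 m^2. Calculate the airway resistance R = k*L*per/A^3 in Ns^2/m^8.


0.0951 Ns^2/m^8

Compute the numerator:
k * L * per = 0.0062 * 981 * 13.2
= 80.28504
Compute the denominator:
A^3 = 9.45^3 = 843.908625
Resistance:
R = 80.28504 / 843.908625
= 0.0951 Ns^2/m^8


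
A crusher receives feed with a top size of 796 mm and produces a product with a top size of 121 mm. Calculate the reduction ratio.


Reduction ratio = feed size / product size
= 796 / 121
= 6.5785

6.5785


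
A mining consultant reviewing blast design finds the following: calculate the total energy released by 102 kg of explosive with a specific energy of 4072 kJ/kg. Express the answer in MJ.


415.344 MJ

Energy = mass * specific_energy / 1000
= 102 * 4072 / 1000
= 415344 / 1000
= 415.344 MJ


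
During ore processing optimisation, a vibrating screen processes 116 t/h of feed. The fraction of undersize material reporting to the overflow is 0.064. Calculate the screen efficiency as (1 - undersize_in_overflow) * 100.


Screen efficiency = (1 - fraction of undersize in overflow) * 100
= (1 - 0.064) * 100
= 0.936 * 100
= 93.6%

93.6%


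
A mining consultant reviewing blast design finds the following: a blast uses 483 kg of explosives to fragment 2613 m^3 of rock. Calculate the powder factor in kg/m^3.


Powder factor = explosive mass / rock volume
= 483 / 2613
= 0.1848 kg/m^3

0.1848 kg/m^3


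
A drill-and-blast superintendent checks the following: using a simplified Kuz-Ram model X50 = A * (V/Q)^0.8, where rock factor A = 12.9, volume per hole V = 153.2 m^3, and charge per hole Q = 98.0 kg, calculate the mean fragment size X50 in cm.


18.4423 cm

Compute V/Q:
V/Q = 153.2 / 98.0 = 1.563265306
Raise to the power 0.8:
(V/Q)^0.8 = 1.563265306^0.8 = 1.429638225
Multiply by A:
X50 = 12.9 * 1.429638225
= 18.4423 cm


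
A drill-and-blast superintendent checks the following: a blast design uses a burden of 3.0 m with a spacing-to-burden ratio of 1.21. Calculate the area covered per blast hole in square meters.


First, find the spacing:
Spacing = burden * ratio = 3.0 * 1.21
= 3.63 m
Then, calculate the area:
Area = burden * spacing = 3.0 * 3.63
= 10.89 m^2

10.89 m^2


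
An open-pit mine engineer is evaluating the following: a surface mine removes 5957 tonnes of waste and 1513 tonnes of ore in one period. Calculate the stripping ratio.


3.9372

Stripping ratio = waste tonnage / ore tonnage
= 5957 / 1513
= 3.9372


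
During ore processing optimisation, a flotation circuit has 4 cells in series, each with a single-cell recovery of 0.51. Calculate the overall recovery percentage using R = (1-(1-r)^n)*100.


94.2352%

Complement of single-cell recovery:
1 - r = 1 - 0.51 = 0.49
Raise to power n:
(1 - r)^4 = 0.49^4 = 0.05764801
Overall recovery:
R = (1 - 0.05764801) * 100
= 94.2352%


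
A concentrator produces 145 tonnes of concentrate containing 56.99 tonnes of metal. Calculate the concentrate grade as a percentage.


39.3034%

Grade = (metal in concentrate / concentrate mass) * 100
= (56.99 / 145) * 100
= 0.3930344828 * 100
= 39.3034%


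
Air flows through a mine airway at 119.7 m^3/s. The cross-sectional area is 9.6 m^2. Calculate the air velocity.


12.4688 m/s

Velocity = flow rate / cross-sectional area
= 119.7 / 9.6
= 12.4688 m/s


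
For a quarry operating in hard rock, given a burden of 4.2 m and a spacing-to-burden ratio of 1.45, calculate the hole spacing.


6.09 m

Spacing = burden * ratio
= 4.2 * 1.45
= 6.09 m


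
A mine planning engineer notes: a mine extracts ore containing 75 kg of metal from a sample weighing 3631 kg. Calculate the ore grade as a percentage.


Ore grade = (metal mass / ore mass) * 100
= (75 / 3631) * 100
= 0.02065546681 * 100
= 2.0655%

2.0655%


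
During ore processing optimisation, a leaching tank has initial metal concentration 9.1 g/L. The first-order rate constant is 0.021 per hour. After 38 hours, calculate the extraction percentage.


54.9771%

Compute the exponent:
-k * t = -0.021 * 38 = -0.798
Remaining concentration:
C = 9.1 * exp(-0.798)
= 9.1 * 0.4502285213
= 4.097079544 g/L
Extracted = 9.1 - 4.097079544 = 5.002920456 g/L
Extraction % = 5.002920456 / 9.1 * 100
= 54.9771%


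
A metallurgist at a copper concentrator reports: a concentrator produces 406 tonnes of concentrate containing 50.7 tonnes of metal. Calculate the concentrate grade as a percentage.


Grade = (metal in concentrate / concentrate mass) * 100
= (50.7 / 406) * 100
= 0.1248768473 * 100
= 12.4877%

12.4877%


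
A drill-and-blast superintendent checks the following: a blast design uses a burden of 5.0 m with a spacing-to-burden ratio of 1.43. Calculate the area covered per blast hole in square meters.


First, find the spacing:
Spacing = burden * ratio = 5.0 * 1.43
= 7.15 m
Then, calculate the area:
Area = burden * spacing = 5.0 * 7.15
= 35.75 m^2

35.75 m^2


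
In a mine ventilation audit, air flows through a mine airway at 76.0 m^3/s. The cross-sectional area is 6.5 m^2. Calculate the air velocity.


Velocity = flow rate / cross-sectional area
= 76.0 / 6.5
= 11.6923 m/s

11.6923 m/s


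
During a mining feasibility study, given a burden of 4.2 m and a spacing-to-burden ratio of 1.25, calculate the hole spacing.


Spacing = burden * ratio
= 4.2 * 1.25
= 5.25 m

5.25 m


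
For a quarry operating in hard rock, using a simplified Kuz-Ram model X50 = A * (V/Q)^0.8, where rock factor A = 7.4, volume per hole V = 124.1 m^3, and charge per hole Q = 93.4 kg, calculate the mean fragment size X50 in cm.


Compute V/Q:
V/Q = 124.1 / 93.4 = 1.32869379
Raise to the power 0.8:
(V/Q)^0.8 = 1.32869379^0.8 = 1.25527802
Multiply by A:
X50 = 7.4 * 1.25527802
= 9.2891 cm

9.2891 cm


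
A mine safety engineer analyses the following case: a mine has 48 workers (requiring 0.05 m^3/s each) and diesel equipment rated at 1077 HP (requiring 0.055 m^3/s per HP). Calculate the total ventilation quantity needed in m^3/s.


61.635 m^3/s

Airflow for workers:
Q_people = 48 * 0.05 = 2.4 m^3/s
Airflow for diesel equipment:
Q_diesel = 1077 * 0.055 = 59.235 m^3/s
Total ventilation:
Q_total = 2.4 + 59.235
= 61.635 m^3/s


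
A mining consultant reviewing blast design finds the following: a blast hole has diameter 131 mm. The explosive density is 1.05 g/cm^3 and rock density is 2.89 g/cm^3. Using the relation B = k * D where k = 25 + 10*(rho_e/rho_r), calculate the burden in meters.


First, compute k:
rho_e / rho_r = 1.05 / 2.89 = 0.3633217993
k = 25 + 10 * 0.3633217993 = 28.63321799
Then, compute burden:
B = k * D / 1000 = 28.63321799 * 131 / 1000
= 3750.951557 / 1000
= 3.751 m

3.751 m


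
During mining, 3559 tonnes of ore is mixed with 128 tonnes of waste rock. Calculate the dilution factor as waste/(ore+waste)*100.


3.4717%

Total material = ore + waste
= 3559 + 128 = 3687 tonnes
Dilution = waste / total * 100
= 128 / 3687 * 100
= 0.03471657174 * 100
= 3.4717%


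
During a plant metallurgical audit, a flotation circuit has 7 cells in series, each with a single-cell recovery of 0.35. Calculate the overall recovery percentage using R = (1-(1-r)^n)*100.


Complement of single-cell recovery:
1 - r = 1 - 0.35 = 0.65
Raise to power n:
(1 - r)^7 = 0.65^7 = 0.04902227891
Overall recovery:
R = (1 - 0.04902227891) * 100
= 95.0978%

95.0978%


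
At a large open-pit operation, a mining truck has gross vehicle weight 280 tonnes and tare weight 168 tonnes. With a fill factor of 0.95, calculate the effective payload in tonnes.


Maximum payload = gross - tare
= 280 - 168 = 112 tonnes
Effective payload = max payload * fill factor
= 112 * 0.95
= 106.4 tonnes

106.4 tonnes


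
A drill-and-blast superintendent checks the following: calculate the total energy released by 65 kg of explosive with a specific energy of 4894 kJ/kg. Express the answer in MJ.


318.11 MJ

Energy = mass * specific_energy / 1000
= 65 * 4894 / 1000
= 318110 / 1000
= 318.11 MJ


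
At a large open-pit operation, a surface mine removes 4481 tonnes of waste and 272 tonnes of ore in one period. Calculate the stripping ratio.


Stripping ratio = waste tonnage / ore tonnage
= 4481 / 272
= 16.4743

16.4743


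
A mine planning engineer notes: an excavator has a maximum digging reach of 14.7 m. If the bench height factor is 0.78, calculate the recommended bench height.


11.466 m

Bench height = reach * factor
= 14.7 * 0.78
= 11.466 m


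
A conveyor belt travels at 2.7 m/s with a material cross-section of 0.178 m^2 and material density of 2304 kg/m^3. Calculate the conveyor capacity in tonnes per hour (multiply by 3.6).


Volumetric flow = speed * area
= 2.7 * 0.178 = 0.4806 m^3/s
Mass flow = volumetric * density
= 0.4806 * 2304 = 1107.3024 kg/s
Convert to t/h: multiply by 3.6
Capacity = 1107.3024 * 3.6
= 3986.2886 t/h

3986.2886 t/h


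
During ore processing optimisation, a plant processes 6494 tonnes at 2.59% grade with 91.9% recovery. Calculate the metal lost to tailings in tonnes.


13.6238 tonnes

Total metal in feed:
= 6494 * 2.59 / 100 = 168.1946 tonnes
Metal recovered:
= 168.1946 * 91.9 / 100 = 154.5708374 tonnes
Metal lost to tailings:
= 168.1946 - 154.5708374
= 13.6238 tonnes


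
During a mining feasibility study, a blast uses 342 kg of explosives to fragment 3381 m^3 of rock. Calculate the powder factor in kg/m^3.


Powder factor = explosive mass / rock volume
= 342 / 3381
= 0.1012 kg/m^3

0.1012 kg/m^3


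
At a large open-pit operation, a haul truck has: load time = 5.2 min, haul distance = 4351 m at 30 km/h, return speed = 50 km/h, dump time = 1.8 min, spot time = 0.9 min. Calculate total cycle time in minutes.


21.8232 min

Convert haul speed to m/min: 30 * 1000/60 = 500 m/min
Haul time = 4351 / 500 = 8.702 min
Convert return speed to m/min: 50 * 1000/60 = 833.3333333 m/min
Return time = 4351 / 833.3333333 = 5.2212 min
Total cycle time:
= 5.2 + 8.702 + 1.8 + 5.2212 + 0.9
= 21.8232 min


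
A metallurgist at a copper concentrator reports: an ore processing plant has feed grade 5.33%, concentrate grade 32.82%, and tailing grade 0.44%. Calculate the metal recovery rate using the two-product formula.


Using the two-product formula:
R = 100 * c * (f - t) / (f * (c - t))
Numerator = 100 * 32.82 * (5.33 - 0.44)
= 100 * 32.82 * 4.89
= 16048.98
Denominator = 5.33 * (32.82 - 0.44)
= 5.33 * 32.38
= 172.5854
R = 16048.98 / 172.5854
= 92.9915%

92.9915%


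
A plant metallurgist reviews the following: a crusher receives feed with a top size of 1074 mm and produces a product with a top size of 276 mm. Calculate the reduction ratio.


Reduction ratio = feed size / product size
= 1074 / 276
= 3.8913

3.8913


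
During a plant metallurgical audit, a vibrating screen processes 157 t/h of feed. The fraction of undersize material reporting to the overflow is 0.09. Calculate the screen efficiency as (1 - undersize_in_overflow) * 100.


Screen efficiency = (1 - fraction of undersize in overflow) * 100
= (1 - 0.09) * 100
= 0.91 * 100
= 91.0%

91.0%


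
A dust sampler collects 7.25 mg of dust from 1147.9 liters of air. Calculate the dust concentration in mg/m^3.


Convert liters to m^3: 1 m^3 = 1000 L
Concentration = mass / volume * 1000
= 7.25 / 1147.9 * 1000
= 0.006315881174 * 1000
= 6.3159 mg/m^3

6.3159 mg/m^3


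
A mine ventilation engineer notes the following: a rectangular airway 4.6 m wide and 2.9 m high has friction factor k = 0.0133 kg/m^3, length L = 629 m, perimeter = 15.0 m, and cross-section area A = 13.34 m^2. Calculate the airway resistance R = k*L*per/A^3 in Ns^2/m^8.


0.0529 Ns^2/m^8

Compute the numerator:
k * L * per = 0.0133 * 629 * 15.0
= 125.4855
Compute the denominator:
A^3 = 13.34^3 = 2373.927704
Resistance:
R = 125.4855 / 2373.927704
= 0.0529 Ns^2/m^8


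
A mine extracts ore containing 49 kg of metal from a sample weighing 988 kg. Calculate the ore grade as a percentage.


Ore grade = (metal mass / ore mass) * 100
= (49 / 988) * 100
= 0.0495951417 * 100
= 4.9595%

4.9595%


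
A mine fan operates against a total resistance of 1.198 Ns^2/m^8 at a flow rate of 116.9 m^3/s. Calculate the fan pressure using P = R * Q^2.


16371.4008 Pa

Compute Q^2:
Q^2 = 116.9^2 = 13665.61
Compute pressure:
P = R * Q^2 = 1.198 * 13665.61
= 16371.4008 Pa


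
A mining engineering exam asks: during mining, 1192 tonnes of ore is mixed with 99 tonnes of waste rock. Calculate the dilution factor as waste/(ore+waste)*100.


Total material = ore + waste
= 1192 + 99 = 1291 tonnes
Dilution = waste / total * 100
= 99 / 1291 * 100
= 0.07668474051 * 100
= 7.6685%

7.6685%


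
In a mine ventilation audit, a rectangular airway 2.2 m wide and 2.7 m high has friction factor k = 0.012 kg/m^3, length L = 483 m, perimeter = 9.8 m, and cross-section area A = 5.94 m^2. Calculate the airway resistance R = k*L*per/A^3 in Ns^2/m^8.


0.271 Ns^2/m^8

Compute the numerator:
k * L * per = 0.012 * 483 * 9.8
= 56.8008
Compute the denominator:
A^3 = 5.94^3 = 209.584584
Resistance:
R = 56.8008 / 209.584584
= 0.271 Ns^2/m^8


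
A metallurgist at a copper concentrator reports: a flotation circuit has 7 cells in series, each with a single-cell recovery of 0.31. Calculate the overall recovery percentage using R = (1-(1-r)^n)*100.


92.5536%

Complement of single-cell recovery:
1 - r = 1 - 0.31 = 0.69
Raise to power n:
(1 - r)^7 = 0.69^7 = 0.07446353253
Overall recovery:
R = (1 - 0.07446353253) * 100
= 92.5536%


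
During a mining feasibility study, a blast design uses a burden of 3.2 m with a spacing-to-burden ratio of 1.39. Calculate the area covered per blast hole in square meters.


14.2336 m^2

First, find the spacing:
Spacing = burden * ratio = 3.2 * 1.39
= 4.448 m
Then, calculate the area:
Area = burden * spacing = 3.2 * 4.448
= 14.2336 m^2


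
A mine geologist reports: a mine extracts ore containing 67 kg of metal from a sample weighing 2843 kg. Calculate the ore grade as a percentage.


Ore grade = (metal mass / ore mass) * 100
= (67 / 2843) * 100
= 0.02356665494 * 100
= 2.3567%

2.3567%


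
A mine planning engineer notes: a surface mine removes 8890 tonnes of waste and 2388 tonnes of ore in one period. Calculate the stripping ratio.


Stripping ratio = waste tonnage / ore tonnage
= 8890 / 2388
= 3.7228

3.7228


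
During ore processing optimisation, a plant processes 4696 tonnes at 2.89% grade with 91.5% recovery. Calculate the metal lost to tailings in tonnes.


Total metal in feed:
= 4696 * 2.89 / 100 = 135.7144 tonnes
Metal recovered:
= 135.7144 * 91.5 / 100 = 124.178676 tonnes
Metal lost to tailings:
= 135.7144 - 124.178676
= 11.5357 tonnes

11.5357 tonnes


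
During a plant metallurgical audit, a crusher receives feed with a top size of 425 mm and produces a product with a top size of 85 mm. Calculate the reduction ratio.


Reduction ratio = feed size / product size
= 425 / 85
= 5.0

5.0


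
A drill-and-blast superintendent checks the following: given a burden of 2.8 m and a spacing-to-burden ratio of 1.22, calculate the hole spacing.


Spacing = burden * ratio
= 2.8 * 1.22
= 3.416 m

3.416 m


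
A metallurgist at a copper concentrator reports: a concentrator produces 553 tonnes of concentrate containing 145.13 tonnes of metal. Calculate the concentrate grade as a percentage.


Grade = (metal in concentrate / concentrate mass) * 100
= (145.13 / 553) * 100
= 0.2624412297 * 100
= 26.2441%

26.2441%


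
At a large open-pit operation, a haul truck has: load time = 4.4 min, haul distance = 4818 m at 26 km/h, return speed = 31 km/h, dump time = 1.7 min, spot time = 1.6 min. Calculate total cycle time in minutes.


28.1436 min

Convert haul speed to m/min: 26 * 1000/60 = 433.3333333 m/min
Haul time = 4818 / 433.3333333 = 11.11846154 min
Convert return speed to m/min: 31 * 1000/60 = 516.6666667 m/min
Return time = 4818 / 516.6666667 = 9.32516129 min
Total cycle time:
= 4.4 + 11.11846154 + 1.7 + 9.32516129 + 1.6
= 28.1436 min


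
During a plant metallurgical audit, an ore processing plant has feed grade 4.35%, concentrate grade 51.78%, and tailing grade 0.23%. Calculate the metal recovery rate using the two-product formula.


Using the two-product formula:
R = 100 * c * (f - t) / (f * (c - t))
Numerator = 100 * 51.78 * (4.35 - 0.23)
= 100 * 51.78 * 4.12
= 21333.36
Denominator = 4.35 * (51.78 - 0.23)
= 4.35 * 51.55
= 224.2425
R = 21333.36 / 224.2425
= 95.1352%

95.1352%


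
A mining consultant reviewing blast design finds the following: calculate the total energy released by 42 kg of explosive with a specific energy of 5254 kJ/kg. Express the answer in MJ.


Energy = mass * specific_energy / 1000
= 42 * 5254 / 1000
= 220668 / 1000
= 220.668 MJ

220.668 MJ


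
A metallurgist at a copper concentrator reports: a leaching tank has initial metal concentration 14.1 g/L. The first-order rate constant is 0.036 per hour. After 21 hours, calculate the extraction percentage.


Compute the exponent:
-k * t = -0.036 * 21 = -0.756
Remaining concentration:
C = 14.1 * exp(-0.756)
= 14.1 * 0.469540839
= 6.620525831 g/L
Extracted = 14.1 - 6.620525831 = 7.479474169 g/L
Extraction % = 7.479474169 / 14.1 * 100
= 53.0459%

53.0459%


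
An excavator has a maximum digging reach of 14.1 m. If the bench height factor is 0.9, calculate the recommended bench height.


Bench height = reach * factor
= 14.1 * 0.9
= 12.69 m

12.69 m


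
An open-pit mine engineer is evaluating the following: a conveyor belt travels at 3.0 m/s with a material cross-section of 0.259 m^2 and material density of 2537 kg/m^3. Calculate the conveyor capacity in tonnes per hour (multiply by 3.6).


7096.4964 t/h

Volumetric flow = speed * area
= 3.0 * 0.259 = 0.777 m^3/s
Mass flow = volumetric * density
= 0.777 * 2537 = 1971.249 kg/s
Convert to t/h: multiply by 3.6
Capacity = 1971.249 * 3.6
= 7096.4964 t/h


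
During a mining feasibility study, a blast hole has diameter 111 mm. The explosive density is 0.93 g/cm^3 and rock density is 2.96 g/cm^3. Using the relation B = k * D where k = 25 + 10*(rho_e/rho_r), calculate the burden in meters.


First, compute k:
rho_e / rho_r = 0.93 / 2.96 = 0.3141891892
k = 25 + 10 * 0.3141891892 = 28.14189189
Then, compute burden:
B = k * D / 1000 = 28.14189189 * 111 / 1000
= 3123.75 / 1000
= 3.1238 m

3.1238 m


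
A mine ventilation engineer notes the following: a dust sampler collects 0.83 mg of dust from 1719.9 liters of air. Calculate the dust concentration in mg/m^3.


0.4826 mg/m^3

Convert liters to m^3: 1 m^3 = 1000 L
Concentration = mass / volume * 1000
= 0.83 / 1719.9 * 1000
= 0.0004825861969 * 1000
= 0.4826 mg/m^3
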